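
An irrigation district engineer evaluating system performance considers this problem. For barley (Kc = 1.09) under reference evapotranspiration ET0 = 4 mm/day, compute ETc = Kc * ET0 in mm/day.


ETc = Kc * ET0
    = 1.09 * 4
    = 4.36 mm/day


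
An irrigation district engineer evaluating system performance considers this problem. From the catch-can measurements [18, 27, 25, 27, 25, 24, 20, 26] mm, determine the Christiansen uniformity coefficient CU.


xbar = 192 / 8 = 24
sum|xi - xbar| = 20
CU = 100 * (1 - 20 / (8 * 24))
   = 100 * (1 - 0.1042)
   = 89.58%


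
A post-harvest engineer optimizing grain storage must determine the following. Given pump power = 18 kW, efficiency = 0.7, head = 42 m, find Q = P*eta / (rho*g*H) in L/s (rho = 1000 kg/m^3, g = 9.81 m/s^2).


Q = (P * 1000 * eta) / (rho * g * H)
  = (18 * 1000 * 0.7) / (1000 * 9.81 * 42)
  = 12600 / 412020
  = 0.03058 m^3/s = 30.58 L/s


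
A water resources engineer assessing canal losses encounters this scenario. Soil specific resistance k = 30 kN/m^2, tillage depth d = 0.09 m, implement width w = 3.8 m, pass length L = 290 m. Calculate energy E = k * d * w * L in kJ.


E = k * d * w * L
  = 30 * 0.09 * 3.8 * 290
  = 2975.40 kJ


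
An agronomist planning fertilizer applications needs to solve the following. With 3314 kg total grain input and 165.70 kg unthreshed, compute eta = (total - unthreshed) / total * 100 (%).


eta = (total - unthreshed) / total * 100
    = (3314 - 165.70) / 3314 * 100
    = 3148.30 / 3314 * 100
    = 95%


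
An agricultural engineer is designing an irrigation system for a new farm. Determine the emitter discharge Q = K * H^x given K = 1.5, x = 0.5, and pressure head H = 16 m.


Q = K * H^x
  = 1.5 * 16^0.5
  = 1.5 * 4
  = 6 L/h


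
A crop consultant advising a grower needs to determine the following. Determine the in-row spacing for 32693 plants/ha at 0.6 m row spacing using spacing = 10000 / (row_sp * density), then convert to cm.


spacing = 10000 / (row_sp * density)
        = 10000 / (0.6 * 32693)
        = 10000 / 19615.80
        = 0.50979 m = 50.98 cm


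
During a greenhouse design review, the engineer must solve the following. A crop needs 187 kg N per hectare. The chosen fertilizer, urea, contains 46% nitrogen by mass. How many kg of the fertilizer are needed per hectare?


Rate = N_required / (N_content / 100)
     = 187 / (46 / 100)
     = 187 / 0.46
     = 406.52 kg/ha


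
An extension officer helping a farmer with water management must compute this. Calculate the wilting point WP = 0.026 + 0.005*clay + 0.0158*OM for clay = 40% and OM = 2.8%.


WP = 0.026 + 0.005*40 + 0.0158*2.8
   = 0.026 + 0.2000 + 0.0442
   = 0.2702


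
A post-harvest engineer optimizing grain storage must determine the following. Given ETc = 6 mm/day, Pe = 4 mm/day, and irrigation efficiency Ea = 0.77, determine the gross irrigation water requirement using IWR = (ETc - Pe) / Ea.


IWR = (ETc - Pe) / Ea
    = (6 - 4) / 0.77
    = 2 / 0.77
    = 2.60 mm/day


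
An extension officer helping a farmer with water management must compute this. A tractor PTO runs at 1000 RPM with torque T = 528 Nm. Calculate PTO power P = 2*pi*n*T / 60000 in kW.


P = 2*pi*n*T / 60000
  = 2*pi * 1000 * 528 / 60000
  = 3317521.84 / 60000
  = 55.29 kW


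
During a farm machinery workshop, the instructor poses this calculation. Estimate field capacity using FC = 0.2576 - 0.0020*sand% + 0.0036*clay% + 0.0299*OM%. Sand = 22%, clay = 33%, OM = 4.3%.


FC = 0.2576 - 0.0020*22 + 0.0036*33 + 0.0299*4.3
   = 0.2576 - 0.0440 + 0.1188 + 0.1286
   = 0.4610


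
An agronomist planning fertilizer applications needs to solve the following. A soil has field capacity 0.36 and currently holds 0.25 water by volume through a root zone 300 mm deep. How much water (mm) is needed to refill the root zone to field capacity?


SMD = (FC - theta) * D
    = (0.36 - 0.25) * 300
    = 0.110 * 300
    = 33 mm


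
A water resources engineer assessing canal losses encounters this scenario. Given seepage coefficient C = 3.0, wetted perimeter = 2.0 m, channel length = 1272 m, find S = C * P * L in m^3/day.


S = C * P * L
  = 3.0 * 2.0 * 1272
  = 7632 m^3/day


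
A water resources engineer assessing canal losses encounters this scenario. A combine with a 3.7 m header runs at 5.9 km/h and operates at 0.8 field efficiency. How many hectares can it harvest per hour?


C = w * v * eta_f / 10
  = 3.7 * 5.9 * 0.8 / 10
  = 17.46 / 10
  = 1.75 ha/h


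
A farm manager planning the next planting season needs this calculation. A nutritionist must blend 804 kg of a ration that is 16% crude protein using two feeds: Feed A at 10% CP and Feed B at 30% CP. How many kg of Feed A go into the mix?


parts_A = CP_b - target = 30 - 16 = 14
parts_B = target - CP_a = 16 - 10 = 6
total_parts = 14 + 6 = 20
Feed A = 804 * 14 / 20 = 562.80 kg
Feed B = 804 * 6 / 20 = 241.20 kg

562.80 kg


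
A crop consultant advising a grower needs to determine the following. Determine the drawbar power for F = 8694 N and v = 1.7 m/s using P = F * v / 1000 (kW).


P = F * v / 1000
  = 8694 * 1.7 / 1000
  = 14779.80 / 1000
  = 14.78 kW


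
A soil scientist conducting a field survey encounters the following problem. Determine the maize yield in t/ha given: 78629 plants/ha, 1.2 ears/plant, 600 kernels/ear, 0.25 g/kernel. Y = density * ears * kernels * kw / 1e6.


Y = density * ears * kernels * kw
  = 78629 * 1.2 * 600 * 0.25 g/ha
  = 14153220 g/ha
  = 14153.22 kg/ha = 14.15 t/ha


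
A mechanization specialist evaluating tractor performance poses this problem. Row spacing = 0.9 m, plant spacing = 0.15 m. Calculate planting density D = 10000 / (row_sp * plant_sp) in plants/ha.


D = 10000 / (row_sp * plant_sp)
  = 10000 / (0.9 * 0.15)
  = 10000 / 0.1350
  = 74074.07 plants/ha


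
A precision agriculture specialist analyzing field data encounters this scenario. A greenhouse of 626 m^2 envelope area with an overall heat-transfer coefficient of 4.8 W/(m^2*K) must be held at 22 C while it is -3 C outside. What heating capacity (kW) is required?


dT = 22 - (-3) = 25 K
Q = U * A * dT
  = 4.8 * 626 * 25
  = 75120 W = 75.12 kW


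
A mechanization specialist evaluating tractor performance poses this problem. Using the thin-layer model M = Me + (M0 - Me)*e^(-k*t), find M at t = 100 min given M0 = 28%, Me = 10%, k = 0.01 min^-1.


M = Me + (M0 - Me) * e^(-k*t)
  = 10 + (28 - 10) * e^(-0.01*100)
  = 10 + 18 * e^(-1)
  = 10 + 18 * 0.36788
  = 10 + 6.6218
  = 16.62%


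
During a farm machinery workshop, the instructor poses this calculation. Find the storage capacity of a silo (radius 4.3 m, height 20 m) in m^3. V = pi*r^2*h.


V = pi * r^2 * h
  = pi * 4.3^2 * 20
  = pi * 18.49 * 20
  = 1161.76 m^3


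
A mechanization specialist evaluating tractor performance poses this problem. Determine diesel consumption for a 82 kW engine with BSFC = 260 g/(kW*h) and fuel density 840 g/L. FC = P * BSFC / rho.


FC = P * BSFC / rho_fuel
   = 82 * 260 / 840
   = 21320 / 840
   = 25.38 L/h


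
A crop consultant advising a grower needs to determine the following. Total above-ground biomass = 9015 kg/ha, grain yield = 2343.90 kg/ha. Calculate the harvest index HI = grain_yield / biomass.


HI = grain_yield / biomass
   = 2343.90 / 9015
   = 0.26


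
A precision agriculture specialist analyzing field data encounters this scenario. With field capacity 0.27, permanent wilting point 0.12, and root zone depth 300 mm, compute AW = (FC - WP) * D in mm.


AW = (FC - WP) * D
   = (0.27 - 0.12) * 300
   = 0.15 * 300
   = 45 mm


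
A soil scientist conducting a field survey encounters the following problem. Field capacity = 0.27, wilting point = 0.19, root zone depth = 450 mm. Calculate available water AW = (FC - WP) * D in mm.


AW = (FC - WP) * D
   = (0.27 - 0.19) * 450
   = 0.08 * 450
   = 36 mm


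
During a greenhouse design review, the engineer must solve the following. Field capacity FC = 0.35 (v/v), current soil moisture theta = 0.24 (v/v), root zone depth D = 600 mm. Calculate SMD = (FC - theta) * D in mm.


SMD = (FC - theta) * D
    = (0.35 - 0.24) * 600
    = 0.110 * 600
    = 66 mm


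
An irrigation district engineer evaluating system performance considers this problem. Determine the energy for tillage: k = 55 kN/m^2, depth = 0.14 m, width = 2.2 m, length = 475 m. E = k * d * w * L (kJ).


E = k * d * w * L
  = 55 * 0.14 * 2.2 * 475
  = 8046.50 kJ


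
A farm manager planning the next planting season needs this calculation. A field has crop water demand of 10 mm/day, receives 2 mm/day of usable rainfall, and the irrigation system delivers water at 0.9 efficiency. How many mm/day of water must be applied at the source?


IWR = (ETc - Pe) / Ea
    = (10 - 2) / 0.9
    = 8 / 0.9
    = 8.89 mm/day


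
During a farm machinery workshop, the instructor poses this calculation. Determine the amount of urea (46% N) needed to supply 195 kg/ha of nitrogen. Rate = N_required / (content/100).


Rate = N_required / (N_content / 100)
     = 195 / (46 / 100)
     = 195 / 0.46
     = 423.91 kg/ha


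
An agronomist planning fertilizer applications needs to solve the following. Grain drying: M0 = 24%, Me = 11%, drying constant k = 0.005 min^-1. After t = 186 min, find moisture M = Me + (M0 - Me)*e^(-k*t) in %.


M = Me + (M0 - Me) * e^(-k*t)
  = 11 + (24 - 11) * e^(-0.005*186)
  = 11 + 13 * e^(-0.930)
  = 11 + 13 * 0.39455
  = 11 + 5.1292
  = 16.13%


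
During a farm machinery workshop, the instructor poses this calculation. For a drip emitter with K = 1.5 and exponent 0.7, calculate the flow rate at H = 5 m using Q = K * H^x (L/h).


Q = K * H^x
  = 1.5 * 5^0.7
  = 1.5 * 3.0852
  = 4.63 L/h


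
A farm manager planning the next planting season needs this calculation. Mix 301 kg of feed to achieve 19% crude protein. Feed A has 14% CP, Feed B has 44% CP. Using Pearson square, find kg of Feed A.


parts_A = CP_b - target = 44 - 19 = 25
parts_B = target - CP_a = 19 - 14 = 5
total_parts = 25 + 5 = 30
Feed A = 301 * 25 / 30 = 250.83 kg
Feed B = 301 * 5 / 30 = 50.17 kg

250.83 kg


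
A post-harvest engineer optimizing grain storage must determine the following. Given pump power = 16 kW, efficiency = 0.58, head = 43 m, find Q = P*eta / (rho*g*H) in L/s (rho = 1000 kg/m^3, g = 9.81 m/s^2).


Q = (P * 1000 * eta) / (rho * g * H)
  = (16 * 1000 * 0.58) / (1000 * 9.81 * 43)
  = 9280 / 421830
  = 0.02200 m^3/s = 22.00 L/s


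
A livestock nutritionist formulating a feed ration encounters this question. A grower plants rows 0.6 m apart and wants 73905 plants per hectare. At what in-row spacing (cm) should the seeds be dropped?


spacing = 10000 / (row_sp * density)
        = 10000 / (0.6 * 73905)
        = 10000 / 44343
        = 0.22551 m = 22.55 cm


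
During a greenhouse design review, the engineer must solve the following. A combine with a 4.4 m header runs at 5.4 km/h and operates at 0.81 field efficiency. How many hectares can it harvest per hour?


C = w * v * eta_f / 10
  = 4.4 * 5.4 * 0.81 / 10
  = 19.25 / 10
  = 1.92 ha/h


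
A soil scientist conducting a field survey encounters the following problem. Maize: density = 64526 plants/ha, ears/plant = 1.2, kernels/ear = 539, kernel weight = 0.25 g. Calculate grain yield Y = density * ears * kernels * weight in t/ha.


Y = density * ears * kernels * kw
  = 64526 * 1.2 * 539 * 0.25 g/ha
  = 10433854.20 g/ha
  = 10433.85 kg/ha = 10.43 t/ha


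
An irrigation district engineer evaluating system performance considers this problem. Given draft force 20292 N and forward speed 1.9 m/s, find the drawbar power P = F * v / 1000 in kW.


P = F * v / 1000
  = 20292 * 1.9 / 1000
  = 38554.80 / 1000
  = 38.55 kW


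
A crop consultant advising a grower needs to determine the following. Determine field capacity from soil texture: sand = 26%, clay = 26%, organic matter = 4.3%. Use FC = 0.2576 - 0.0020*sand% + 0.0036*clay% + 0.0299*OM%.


FC = 0.2576 - 0.0020*26 + 0.0036*26 + 0.0299*4.3
   = 0.2576 - 0.0520 + 0.0936 + 0.1286
   = 0.4278


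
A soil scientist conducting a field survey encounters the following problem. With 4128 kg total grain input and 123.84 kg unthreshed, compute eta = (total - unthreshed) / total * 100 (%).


eta = (total - unthreshed) / total * 100
    = (4128 - 123.84) / 4128 * 100
    = 4004.16 / 4128 * 100
    = 97%


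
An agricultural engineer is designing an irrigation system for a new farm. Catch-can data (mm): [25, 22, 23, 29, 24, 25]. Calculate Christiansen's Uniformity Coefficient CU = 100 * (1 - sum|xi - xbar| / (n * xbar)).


xbar = 148 / 6 = 24.667
sum|xi - xbar| = 10
CU = 100 * (1 - 10 / (6 * 24.667))
   = 100 * (1 - 0.0676)
   = 93.24%


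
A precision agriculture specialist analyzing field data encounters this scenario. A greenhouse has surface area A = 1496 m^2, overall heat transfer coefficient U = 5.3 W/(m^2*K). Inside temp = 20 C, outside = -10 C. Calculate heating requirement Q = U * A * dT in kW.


dT = 20 - (-10) = 30 K
Q = U * A * dT
  = 5.3 * 1496 * 30
  = 237864 W = 237.86 kW


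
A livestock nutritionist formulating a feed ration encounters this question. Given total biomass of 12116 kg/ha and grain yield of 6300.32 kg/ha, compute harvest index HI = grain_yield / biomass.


HI = grain_yield / biomass
   = 6300.32 / 12116
   = 0.52


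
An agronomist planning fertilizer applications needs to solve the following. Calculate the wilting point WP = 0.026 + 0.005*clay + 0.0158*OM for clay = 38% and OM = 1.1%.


WP = 0.026 + 0.005*38 + 0.0158*1.1
   = 0.026 + 0.1900 + 0.0174
   = 0.2334


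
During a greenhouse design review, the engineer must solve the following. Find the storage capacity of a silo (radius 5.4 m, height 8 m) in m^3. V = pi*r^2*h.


V = pi * r^2 * h
  = pi * 5.4^2 * 8
  = pi * 29.16 * 8
  = 732.87 m^3


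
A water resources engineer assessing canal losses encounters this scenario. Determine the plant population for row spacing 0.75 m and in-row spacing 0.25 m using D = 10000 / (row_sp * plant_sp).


D = 10000 / (row_sp * plant_sp)
  = 10000 / (0.75 * 0.25)
  = 10000 / 0.1875
  = 53333.33 plants/ha


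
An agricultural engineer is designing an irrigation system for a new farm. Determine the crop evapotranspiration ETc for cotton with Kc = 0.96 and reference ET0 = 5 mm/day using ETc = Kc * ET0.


ETc = Kc * ET0
    = 0.96 * 5
    = 4.80 mm/day


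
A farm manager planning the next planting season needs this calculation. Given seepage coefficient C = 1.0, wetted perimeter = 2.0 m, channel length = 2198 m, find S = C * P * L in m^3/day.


S = C * P * L
  = 1.0 * 2.0 * 2198
  = 4396 m^3/day


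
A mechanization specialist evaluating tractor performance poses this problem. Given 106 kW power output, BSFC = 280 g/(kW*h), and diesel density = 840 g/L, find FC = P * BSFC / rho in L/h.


FC = P * BSFC / rho_fuel
   = 106 * 280 / 840
   = 29680 / 840
   = 35.33 L/h


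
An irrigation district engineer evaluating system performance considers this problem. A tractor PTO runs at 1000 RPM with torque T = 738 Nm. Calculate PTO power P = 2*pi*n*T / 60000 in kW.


P = 2*pi*n*T / 60000
  = 2*pi * 1000 * 738 / 60000
  = 4636990.76 / 60000
  = 77.28 kW


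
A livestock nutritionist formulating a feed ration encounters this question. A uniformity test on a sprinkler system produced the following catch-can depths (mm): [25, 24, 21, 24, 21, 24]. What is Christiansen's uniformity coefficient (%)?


xbar = 139 / 6 = 23.167
sum|xi - xbar| = 8.667
CU = 100 * (1 - 8.667 / (6 * 23.167))
   = 100 * (1 - 0.0624)
   = 93.76%


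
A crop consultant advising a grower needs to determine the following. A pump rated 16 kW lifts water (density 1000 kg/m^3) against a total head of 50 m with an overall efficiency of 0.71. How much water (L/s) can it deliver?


Q = (P * 1000 * eta) / (rho * g * H)
  = (16 * 1000 * 0.71) / (1000 * 9.81 * 50)
  = 11360 / 490500
  = 0.02316 m^3/s = 23.16 L/s


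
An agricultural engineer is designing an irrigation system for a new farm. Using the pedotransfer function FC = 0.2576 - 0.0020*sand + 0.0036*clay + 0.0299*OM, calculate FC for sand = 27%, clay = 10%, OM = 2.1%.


FC = 0.2576 - 0.0020*27 + 0.0036*10 + 0.0299*2.1
   = 0.2576 - 0.0540 + 0.0360 + 0.0628
   = 0.3024


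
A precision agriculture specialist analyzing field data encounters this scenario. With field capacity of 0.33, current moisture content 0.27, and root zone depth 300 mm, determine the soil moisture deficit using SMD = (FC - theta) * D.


SMD = (FC - theta) * D
    = (0.33 - 0.27) * 300
    = 0.060 * 300
    = 18 mm


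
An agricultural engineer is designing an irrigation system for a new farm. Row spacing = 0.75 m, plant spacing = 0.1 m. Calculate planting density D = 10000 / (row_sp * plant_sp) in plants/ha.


D = 10000 / (row_sp * plant_sp)
  = 10000 / (0.75 * 0.1)
  = 10000 / 0.0750
  = 133333.33 plants/ha


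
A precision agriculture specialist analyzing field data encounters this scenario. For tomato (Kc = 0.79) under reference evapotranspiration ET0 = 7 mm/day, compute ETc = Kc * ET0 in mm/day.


ETc = Kc * ET0
    = 0.79 * 7
    = 5.53 mm/day


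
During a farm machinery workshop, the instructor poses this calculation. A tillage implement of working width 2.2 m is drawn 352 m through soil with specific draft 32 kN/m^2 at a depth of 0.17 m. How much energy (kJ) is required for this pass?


E = k * d * w * L
  = 32 * 0.17 * 2.2 * 352
  = 4212.74 kJ


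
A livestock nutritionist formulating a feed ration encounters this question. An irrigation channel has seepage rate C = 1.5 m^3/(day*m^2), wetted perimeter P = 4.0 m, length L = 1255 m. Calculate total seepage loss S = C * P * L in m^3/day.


S = C * P * L
  = 1.5 * 4.0 * 1255
  = 7530 m^3/day


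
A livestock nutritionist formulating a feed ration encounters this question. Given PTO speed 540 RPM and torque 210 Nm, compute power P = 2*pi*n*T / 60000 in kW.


P = 2*pi*n*T / 60000
  = 2*pi * 540 * 210 / 60000
  = 712513.21 / 60000
  = 11.88 kW


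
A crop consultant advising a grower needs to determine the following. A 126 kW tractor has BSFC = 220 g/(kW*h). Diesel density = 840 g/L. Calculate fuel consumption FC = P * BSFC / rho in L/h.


FC = P * BSFC / rho_fuel
   = 126 * 220 / 840
   = 27720 / 840
   = 33 L/h


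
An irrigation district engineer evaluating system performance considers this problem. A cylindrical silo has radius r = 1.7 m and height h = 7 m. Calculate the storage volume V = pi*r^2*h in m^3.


V = pi * r^2 * h
  = pi * 1.7^2 * 7
  = pi * 2.89 * 7
  = 63.55 m^3


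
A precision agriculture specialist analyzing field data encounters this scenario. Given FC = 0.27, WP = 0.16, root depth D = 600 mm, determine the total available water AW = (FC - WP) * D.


AW = (FC - WP) * D
   = (0.27 - 0.16) * 600
   = 0.11 * 600
   = 66 mm


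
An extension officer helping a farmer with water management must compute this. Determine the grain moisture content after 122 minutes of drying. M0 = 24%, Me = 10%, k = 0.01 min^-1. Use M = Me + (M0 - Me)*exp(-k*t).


M = Me + (M0 - Me) * e^(-k*t)
  = 10 + (24 - 10) * e^(-0.01*122)
  = 10 + 14 * e^(-1.220)
  = 10 + 14 * 0.29523
  = 10 + 4.1332
  = 14.13%


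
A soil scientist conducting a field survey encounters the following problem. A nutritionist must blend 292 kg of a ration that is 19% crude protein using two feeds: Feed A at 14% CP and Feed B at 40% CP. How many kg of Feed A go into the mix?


parts_A = CP_b - target = 40 - 19 = 21
parts_B = target - CP_a = 19 - 14 = 5
total_parts = 21 + 5 = 26
Feed A = 292 * 21 / 26 = 235.85 kg
Feed B = 292 * 5 / 26 = 56.15 kg

235.85 kg


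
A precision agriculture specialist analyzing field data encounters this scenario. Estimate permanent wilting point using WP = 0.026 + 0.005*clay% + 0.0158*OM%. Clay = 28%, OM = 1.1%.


WP = 0.026 + 0.005*28 + 0.0158*1.1
   = 0.026 + 0.1400 + 0.0174
   = 0.1834


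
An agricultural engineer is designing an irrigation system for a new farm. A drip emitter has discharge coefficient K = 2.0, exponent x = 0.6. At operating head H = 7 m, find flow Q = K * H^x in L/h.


Q = K * H^x
  = 2.0 * 7^0.6
  = 2.0 * 3.2141
  = 6.43 L/h


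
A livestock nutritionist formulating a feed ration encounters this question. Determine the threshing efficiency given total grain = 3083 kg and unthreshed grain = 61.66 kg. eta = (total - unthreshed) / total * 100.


eta = (total - unthreshed) / total * 100
    = (3083 - 61.66) / 3083 * 100
    = 3021.34 / 3083 * 100
    = 98%


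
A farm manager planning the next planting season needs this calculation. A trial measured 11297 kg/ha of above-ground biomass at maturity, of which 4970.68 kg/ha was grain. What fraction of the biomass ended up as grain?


HI = grain_yield / biomass
   = 4970.68 / 11297
   = 0.44


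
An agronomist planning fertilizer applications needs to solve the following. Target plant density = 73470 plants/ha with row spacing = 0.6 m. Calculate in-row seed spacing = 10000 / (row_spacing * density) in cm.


spacing = 10000 / (row_sp * density)
        = 10000 / (0.6 * 73470)
        = 10000 / 44082
        = 0.22685 m = 22.68 cm


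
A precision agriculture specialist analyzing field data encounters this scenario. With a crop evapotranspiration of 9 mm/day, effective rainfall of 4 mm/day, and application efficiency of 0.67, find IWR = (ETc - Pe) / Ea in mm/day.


IWR = (ETc - Pe) / Ea
    = (9 - 4) / 0.67
    = 5 / 0.67
    = 7.46 mm/day


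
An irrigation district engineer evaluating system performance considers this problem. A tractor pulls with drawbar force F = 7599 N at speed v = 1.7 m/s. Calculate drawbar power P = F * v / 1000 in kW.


P = F * v / 1000
  = 7599 * 1.7 / 1000
  = 12918.30 / 1000
  = 12.92 kW


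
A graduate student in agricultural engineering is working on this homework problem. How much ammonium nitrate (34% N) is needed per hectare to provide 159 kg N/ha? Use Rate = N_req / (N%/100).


Rate = N_required / (N_content / 100)
     = 159 / (34 / 100)
     = 159 / 0.34
     = 467.65 kg/ha


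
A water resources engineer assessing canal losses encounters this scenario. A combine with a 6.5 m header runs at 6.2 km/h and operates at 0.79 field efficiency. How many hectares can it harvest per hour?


C = w * v * eta_f / 10
  = 6.5 * 6.2 * 0.79 / 10
  = 31.84 / 10
  = 3.18 ha/h


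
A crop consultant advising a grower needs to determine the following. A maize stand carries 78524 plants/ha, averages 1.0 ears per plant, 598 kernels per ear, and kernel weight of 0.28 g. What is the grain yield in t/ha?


Y = density * ears * kernels * kw
  = 78524 * 1.0 * 598 * 0.28 g/ha
  = 13148058.56 g/ha
  = 13148.06 kg/ha = 13.15 t/ha


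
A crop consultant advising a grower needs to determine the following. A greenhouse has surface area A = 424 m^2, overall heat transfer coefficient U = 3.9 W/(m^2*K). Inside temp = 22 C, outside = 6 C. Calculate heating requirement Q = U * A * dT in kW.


dT = 22 - (6) = 16 K
Q = U * A * dT
  = 3.9 * 424 * 16
  = 26457.60 W = 26.46 kW


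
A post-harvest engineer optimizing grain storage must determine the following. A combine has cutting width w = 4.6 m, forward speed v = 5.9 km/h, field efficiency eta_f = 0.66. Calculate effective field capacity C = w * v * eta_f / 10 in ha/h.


C = w * v * eta_f / 10
  = 4.6 * 5.9 * 0.66 / 10
  = 17.91 / 10
  = 1.79 ha/h


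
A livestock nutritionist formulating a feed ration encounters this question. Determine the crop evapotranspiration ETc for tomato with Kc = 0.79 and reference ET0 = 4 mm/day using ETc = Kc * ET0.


ETc = Kc * ET0
    = 0.79 * 4
    = 3.16 mm/day


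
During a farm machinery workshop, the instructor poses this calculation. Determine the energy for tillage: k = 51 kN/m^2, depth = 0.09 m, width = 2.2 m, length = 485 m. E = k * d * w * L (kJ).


E = k * d * w * L
  = 51 * 0.09 * 2.2 * 485
  = 4897.53 kJ


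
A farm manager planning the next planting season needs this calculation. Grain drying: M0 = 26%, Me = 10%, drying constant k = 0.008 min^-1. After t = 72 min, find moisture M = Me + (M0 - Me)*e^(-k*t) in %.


M = Me + (M0 - Me) * e^(-k*t)
  = 10 + (26 - 10) * e^(-0.008*72)
  = 10 + 16 * e^(-0.576)
  = 10 + 16 * 0.56214
  = 10 + 8.9943
  = 18.99%


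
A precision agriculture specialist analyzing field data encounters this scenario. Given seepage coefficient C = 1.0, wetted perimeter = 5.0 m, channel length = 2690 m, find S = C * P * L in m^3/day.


S = C * P * L
  = 1.0 * 5.0 * 2690
  = 13450 m^3/day


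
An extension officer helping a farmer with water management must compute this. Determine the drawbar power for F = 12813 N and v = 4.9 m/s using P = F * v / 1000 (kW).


P = F * v / 1000
  = 12813 * 4.9 / 1000
  = 62783.70 / 1000
  = 62.78 kW


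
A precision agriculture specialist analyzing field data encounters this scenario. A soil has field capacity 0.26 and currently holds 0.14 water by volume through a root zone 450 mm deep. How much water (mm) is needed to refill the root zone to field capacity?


SMD = (FC - theta) * D
    = (0.26 - 0.14) * 450
    = 0.120 * 450
    = 54 mm


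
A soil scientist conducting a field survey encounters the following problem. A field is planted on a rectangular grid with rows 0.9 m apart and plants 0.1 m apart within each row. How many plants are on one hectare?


D = 10000 / (row_sp * plant_sp)
  = 10000 / (0.9 * 0.1)
  = 10000 / 0.0900
  = 111111.11 plants/ha


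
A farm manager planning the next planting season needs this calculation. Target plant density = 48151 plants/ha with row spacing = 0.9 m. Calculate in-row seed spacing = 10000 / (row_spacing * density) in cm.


spacing = 10000 / (row_sp * density)
        = 10000 / (0.9 * 48151)
        = 10000 / 43335.90
        = 0.23076 m = 23.08 cm


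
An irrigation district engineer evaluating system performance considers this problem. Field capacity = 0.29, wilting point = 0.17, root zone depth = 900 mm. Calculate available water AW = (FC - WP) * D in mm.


AW = (FC - WP) * D
   = (0.29 - 0.17) * 900
   = 0.12 * 900
   = 108 mm


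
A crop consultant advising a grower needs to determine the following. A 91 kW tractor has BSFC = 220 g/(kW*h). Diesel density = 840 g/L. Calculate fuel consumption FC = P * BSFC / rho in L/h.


FC = P * BSFC / rho_fuel
   = 91 * 220 / 840
   = 20020 / 840
   = 23.83 L/h


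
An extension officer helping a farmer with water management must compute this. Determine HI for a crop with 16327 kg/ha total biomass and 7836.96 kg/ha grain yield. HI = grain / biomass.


HI = grain_yield / biomass
   = 7836.96 / 16327
   = 0.48


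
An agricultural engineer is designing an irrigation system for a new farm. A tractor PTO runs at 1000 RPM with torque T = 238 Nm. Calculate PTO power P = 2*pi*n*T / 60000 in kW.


P = 2*pi*n*T / 60000
  = 2*pi * 1000 * 238 / 60000
  = 1495398.10 / 60000
  = 24.92 kW


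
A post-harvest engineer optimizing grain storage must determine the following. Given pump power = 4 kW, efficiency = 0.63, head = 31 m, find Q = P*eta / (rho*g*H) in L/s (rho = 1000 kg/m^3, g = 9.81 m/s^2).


Q = (P * 1000 * eta) / (rho * g * H)
  = (4 * 1000 * 0.63) / (1000 * 9.81 * 31)
  = 2520 / 304110
  = 0.00829 m^3/s = 8.29 L/s


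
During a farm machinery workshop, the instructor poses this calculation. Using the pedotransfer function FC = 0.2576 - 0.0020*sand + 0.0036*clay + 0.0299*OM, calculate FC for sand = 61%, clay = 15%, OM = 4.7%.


FC = 0.2576 - 0.0020*61 + 0.0036*15 + 0.0299*4.7
   = 0.2576 - 0.1220 + 0.0540 + 0.1405
   = 0.3301


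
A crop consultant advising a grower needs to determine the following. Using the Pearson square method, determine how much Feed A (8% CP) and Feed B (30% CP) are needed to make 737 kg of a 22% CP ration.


parts_A = CP_b - target = 30 - 22 = 8
parts_B = target - CP_a = 22 - 8 = 14
total_parts = 8 + 14 = 22
Feed A = 737 * 8 / 22 = 268 kg
Feed B = 737 * 14 / 22 = 469 kg

268 kg


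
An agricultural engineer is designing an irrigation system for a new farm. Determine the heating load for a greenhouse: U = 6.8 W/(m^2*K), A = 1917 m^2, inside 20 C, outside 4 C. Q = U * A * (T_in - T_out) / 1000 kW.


dT = 20 - (4) = 16 K
Q = U * A * dT
  = 6.8 * 1917 * 16
  = 208569.60 W = 208.57 kW


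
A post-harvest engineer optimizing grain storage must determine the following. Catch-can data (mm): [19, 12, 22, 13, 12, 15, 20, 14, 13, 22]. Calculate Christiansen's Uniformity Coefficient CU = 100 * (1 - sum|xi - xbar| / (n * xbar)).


xbar = 162 / 10 = 16.200
sum|xi - xbar| = 36.400
CU = 100 * (1 - 36.400 / (10 * 16.200))
   = 100 * (1 - 0.2247)
   = 77.53%


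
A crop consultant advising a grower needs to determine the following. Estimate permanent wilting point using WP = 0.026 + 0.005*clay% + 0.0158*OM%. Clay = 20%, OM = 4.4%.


WP = 0.026 + 0.005*20 + 0.0158*4.4
   = 0.026 + 0.1000 + 0.0695
   = 0.1955


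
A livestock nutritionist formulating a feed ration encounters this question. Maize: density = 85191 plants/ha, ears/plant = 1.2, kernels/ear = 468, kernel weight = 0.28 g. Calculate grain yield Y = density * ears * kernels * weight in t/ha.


Y = density * ears * kernels * kw
  = 85191 * 1.2 * 468 * 0.28 g/ha
  = 13396114.37 g/ha
  = 13396.11 kg/ha = 13.40 t/ha


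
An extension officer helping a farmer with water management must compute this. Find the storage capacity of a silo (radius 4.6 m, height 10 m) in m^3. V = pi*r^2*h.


V = pi * r^2 * h
  = pi * 4.6^2 * 10
  = pi * 21.16 * 10
  = 664.76 m^3


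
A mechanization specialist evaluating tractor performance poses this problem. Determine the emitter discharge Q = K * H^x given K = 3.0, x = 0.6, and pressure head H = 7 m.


Q = K * H^x
  = 3.0 * 7^0.6
  = 3.0 * 3.2141
  = 9.64 L/h


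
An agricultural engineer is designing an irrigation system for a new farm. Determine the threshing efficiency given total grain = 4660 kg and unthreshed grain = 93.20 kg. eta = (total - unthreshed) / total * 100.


eta = (total - unthreshed) / total * 100
    = (4660 - 93.20) / 4660 * 100
    = 4566.80 / 4660 * 100
    = 98%


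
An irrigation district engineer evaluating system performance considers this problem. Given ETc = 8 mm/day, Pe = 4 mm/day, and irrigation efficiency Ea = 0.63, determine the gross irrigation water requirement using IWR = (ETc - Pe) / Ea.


IWR = (ETc - Pe) / Ea
    = (8 - 4) / 0.63
    = 4 / 0.63
    = 6.35 mm/day


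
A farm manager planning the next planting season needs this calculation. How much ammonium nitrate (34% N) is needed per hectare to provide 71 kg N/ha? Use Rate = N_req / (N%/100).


Rate = N_required / (N_content / 100)
     = 71 / (34 / 100)
     = 71 / 0.34
     = 208.82 kg/ha


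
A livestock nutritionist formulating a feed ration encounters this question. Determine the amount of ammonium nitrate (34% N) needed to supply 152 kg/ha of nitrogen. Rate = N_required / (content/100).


Rate = N_required / (N_content / 100)
     = 152 / (34 / 100)
     = 152 / 0.34
     = 447.06 kg/ha


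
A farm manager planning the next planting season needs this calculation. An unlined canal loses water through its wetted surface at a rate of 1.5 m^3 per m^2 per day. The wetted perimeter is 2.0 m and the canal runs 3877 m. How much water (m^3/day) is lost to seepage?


S = C * P * L
  = 1.5 * 2.0 * 3877
  = 11631 m^3/day


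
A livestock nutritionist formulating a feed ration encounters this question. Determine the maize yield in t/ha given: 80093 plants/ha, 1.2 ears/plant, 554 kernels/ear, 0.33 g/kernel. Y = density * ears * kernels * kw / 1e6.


Y = density * ears * kernels * kw
  = 80093 * 1.2 * 554 * 0.33 g/ha
  = 17571122.71 g/ha
  = 17571.12 kg/ha = 17.57 t/ha


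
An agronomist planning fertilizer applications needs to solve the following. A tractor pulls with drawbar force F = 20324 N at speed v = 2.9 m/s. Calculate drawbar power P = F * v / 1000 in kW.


P = F * v / 1000
  = 20324 * 2.9 / 1000
  = 58939.60 / 1000
  = 58.94 kW


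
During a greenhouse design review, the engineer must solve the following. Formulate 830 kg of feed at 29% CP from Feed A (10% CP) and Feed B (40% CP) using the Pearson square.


parts_A = CP_b - target = 40 - 29 = 11
parts_B = target - CP_a = 29 - 10 = 19
total_parts = 11 + 19 = 30
Feed A = 830 * 11 / 30 = 304.33 kg
Feed B = 830 * 19 / 30 = 525.67 kg

304.33 kg


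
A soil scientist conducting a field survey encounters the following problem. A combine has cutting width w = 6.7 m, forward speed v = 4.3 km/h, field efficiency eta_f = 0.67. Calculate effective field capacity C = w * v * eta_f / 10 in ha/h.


C = w * v * eta_f / 10
  = 6.7 * 4.3 * 0.67 / 10
  = 19.30 / 10
  = 1.93 ha/h


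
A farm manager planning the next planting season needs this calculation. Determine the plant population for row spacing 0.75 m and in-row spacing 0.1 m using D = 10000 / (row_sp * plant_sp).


D = 10000 / (row_sp * plant_sp)
  = 10000 / (0.75 * 0.1)
  = 10000 / 0.0750
  = 133333.33 plants/ha


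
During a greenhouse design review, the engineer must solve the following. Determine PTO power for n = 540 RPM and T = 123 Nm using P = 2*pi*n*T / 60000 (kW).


P = 2*pi*n*T / 60000
  = 2*pi * 540 * 123 / 60000
  = 417329.17 / 60000
  = 6.96 kW


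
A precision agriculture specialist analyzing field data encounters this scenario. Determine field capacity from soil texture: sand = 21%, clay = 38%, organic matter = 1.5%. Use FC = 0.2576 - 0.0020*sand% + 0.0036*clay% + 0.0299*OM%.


FC = 0.2576 - 0.0020*21 + 0.0036*38 + 0.0299*1.5
   = 0.2576 - 0.0420 + 0.1368 + 0.0449
   = 0.3973


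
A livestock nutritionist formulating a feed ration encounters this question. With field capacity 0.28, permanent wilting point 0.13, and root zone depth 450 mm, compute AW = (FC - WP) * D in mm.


AW = (FC - WP) * D
   = (0.28 - 0.13) * 450
   = 0.15 * 450
   = 67.50 mm


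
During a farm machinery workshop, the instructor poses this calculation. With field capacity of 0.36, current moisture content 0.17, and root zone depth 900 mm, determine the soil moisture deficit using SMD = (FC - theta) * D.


SMD = (FC - theta) * D
    = (0.36 - 0.17) * 900
    = 0.190 * 900
    = 171 mm


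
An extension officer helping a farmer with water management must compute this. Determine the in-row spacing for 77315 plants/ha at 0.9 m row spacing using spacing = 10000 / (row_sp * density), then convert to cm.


spacing = 10000 / (row_sp * density)
        = 10000 / (0.9 * 77315)
        = 10000 / 69583.50
        = 0.14371 m = 14.37 cm


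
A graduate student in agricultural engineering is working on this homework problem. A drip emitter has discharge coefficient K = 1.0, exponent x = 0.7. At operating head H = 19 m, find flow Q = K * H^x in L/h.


Q = K * H^x
  = 1.0 * 19^0.7
  = 1.0 * 7.8547
  = 7.85 L/h


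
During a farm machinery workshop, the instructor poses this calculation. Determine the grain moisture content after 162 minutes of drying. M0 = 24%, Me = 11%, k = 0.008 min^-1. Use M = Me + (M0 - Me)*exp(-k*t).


M = Me + (M0 - Me) * e^(-k*t)
  = 11 + (24 - 11) * e^(-0.008*162)
  = 11 + 13 * e^(-1.296)
  = 11 + 13 * 0.27362
  = 11 + 3.5571
  = 14.56%


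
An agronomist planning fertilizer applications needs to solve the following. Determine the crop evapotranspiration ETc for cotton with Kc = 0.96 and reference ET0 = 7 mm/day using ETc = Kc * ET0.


ETc = Kc * ET0
    = 0.96 * 7
    = 6.72 mm/day


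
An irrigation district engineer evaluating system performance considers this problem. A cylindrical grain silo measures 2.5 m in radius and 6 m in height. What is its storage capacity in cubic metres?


V = pi * r^2 * h
  = pi * 2.5^2 * 6
  = pi * 6.25 * 6
  = 117.81 m^3


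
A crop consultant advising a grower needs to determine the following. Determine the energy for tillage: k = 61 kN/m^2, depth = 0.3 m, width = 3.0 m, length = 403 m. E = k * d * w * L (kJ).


E = k * d * w * L
  = 61 * 0.3 * 3.0 * 403
  = 22124.70 kJ


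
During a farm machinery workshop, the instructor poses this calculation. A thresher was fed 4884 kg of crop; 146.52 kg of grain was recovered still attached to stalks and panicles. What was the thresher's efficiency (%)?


eta = (total - unthreshed) / total * 100
    = (4884 - 146.52) / 4884 * 100
    = 4737.48 / 4884 * 100
    = 97%


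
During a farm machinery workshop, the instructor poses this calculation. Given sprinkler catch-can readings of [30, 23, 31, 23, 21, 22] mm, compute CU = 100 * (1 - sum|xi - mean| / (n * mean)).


xbar = 150 / 6 = 25
sum|xi - xbar| = 22
CU = 100 * (1 - 22 / (6 * 25))
   = 100 * (1 - 0.1467)
   = 85.33%


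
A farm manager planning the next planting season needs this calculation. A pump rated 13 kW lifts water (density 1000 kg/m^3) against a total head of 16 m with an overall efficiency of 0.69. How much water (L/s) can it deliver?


Q = (P * 1000 * eta) / (rho * g * H)
  = (13 * 1000 * 0.69) / (1000 * 9.81 * 16)
  = 8970 / 156960
  = 0.05715 m^3/s = 57.15 L/s


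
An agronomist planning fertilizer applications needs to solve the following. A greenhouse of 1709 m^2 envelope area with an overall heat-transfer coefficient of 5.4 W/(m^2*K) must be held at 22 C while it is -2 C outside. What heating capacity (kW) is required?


dT = 22 - (-2) = 24 K
Q = U * A * dT
  = 5.4 * 1709 * 24
  = 221486.40 W = 221.49 kW


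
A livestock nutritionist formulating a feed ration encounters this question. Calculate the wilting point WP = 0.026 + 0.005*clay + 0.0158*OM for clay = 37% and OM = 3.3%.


WP = 0.026 + 0.005*37 + 0.0158*3.3
   = 0.026 + 0.1850 + 0.0521
   = 0.2631


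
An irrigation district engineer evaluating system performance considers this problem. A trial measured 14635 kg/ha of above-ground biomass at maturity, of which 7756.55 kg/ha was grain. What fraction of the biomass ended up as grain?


HI = grain_yield / biomass
   = 7756.55 / 14635
   = 0.53


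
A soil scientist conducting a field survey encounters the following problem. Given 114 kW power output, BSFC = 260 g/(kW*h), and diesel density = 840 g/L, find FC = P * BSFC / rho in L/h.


FC = P * BSFC / rho_fuel
   = 114 * 260 / 840
   = 29640 / 840
   = 35.29 L/h


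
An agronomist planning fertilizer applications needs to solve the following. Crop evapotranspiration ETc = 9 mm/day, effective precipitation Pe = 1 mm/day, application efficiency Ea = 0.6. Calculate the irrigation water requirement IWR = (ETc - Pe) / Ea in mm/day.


IWR = (ETc - Pe) / Ea
    = (9 - 1) / 0.6
    = 8 / 0.6
    = 13.33 mm/day


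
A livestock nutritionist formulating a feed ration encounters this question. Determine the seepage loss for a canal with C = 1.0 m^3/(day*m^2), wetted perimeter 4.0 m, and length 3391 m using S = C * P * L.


S = C * P * L
  = 1.0 * 4.0 * 3391
  = 13564 m^3/day


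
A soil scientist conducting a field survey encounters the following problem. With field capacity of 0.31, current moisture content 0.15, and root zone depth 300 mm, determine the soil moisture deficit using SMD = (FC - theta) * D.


SMD = (FC - theta) * D
    = (0.31 - 0.15) * 300
    = 0.160 * 300
    = 48 mm


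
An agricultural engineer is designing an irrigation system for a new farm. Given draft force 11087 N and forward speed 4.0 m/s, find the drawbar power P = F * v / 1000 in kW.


P = F * v / 1000
  = 11087 * 4.0 / 1000
  = 44348 / 1000
  = 44.35 kW


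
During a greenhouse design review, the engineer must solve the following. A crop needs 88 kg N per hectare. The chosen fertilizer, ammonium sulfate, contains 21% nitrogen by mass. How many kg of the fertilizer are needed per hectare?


Rate = N_required / (N_content / 100)
     = 88 / (21 / 100)
     = 88 / 0.21
     = 419.05 kg/ha
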